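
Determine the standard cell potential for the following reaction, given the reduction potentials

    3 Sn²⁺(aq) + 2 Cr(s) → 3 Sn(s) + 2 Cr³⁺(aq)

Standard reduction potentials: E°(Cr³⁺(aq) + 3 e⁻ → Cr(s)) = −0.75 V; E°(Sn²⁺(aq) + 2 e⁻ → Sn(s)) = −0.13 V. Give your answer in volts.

+0.62 V

In the reaction as written, Sn²⁺(aq) is reduced (cathode) and Cr³⁺(aq) is produced by oxidation at the anode.
E°cell = E°(cathode) − E°(anode) = −0.13 − (−0.75) = +0.62 V.
The positive value indicates the reaction is spontaneous as written.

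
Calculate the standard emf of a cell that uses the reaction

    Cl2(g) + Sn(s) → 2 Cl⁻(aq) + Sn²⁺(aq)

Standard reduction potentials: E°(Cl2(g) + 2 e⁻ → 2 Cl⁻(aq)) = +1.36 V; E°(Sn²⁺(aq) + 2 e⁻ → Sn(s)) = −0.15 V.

+1.51 V

In the reaction as written, Cl2(g) is reduced (cathode) and Sn²⁺(aq) is produced by oxidation at the anode.
E°cell = E°(cathode) − E°(anode) = +1.36 − (−0.15) = +1.51 V.
The positive value indicates the reaction is spontaneous as written.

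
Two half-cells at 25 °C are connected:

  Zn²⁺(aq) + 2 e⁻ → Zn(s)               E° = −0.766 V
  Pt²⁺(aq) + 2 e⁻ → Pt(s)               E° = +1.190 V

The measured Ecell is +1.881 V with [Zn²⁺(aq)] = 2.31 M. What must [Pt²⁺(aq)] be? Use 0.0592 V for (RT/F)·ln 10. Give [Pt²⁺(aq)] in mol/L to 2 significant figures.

0.0068 M

With Pt²⁺/Pt at the cathode and Zn²⁺/Zn at the anode, E°cell = +1.190 − (−0.766) = +1.956 V (n = 2).
Rearranging E = E° − (0.0592/n)·log Q gives log Q = 2(+1.956 − (+1.881))/0.0592 = 2.534.
Balancing electrons gives Pt²⁺(aq) + Zn(s) → Pt(s) + Zn²⁺(aq); thus Q = [Zn²⁺(aq)] / [Pt²⁺(aq)].
Substituting the known concentrations and solving, log [Pt²⁺(aq)] = −2.170 and [Pt²⁺(aq)] = 0.0068 M.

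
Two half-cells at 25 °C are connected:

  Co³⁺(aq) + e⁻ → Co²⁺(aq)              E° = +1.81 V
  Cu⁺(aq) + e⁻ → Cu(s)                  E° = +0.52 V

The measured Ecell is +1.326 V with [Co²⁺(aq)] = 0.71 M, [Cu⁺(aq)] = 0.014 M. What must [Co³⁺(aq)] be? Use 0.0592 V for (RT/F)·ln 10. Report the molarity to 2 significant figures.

0.040 M

Co³⁺/Co²⁺ is the cathode (higher E°); E°cell = +1.81 − (+0.52) = +1.29 V with n = 1.
From the Nernst equation, log Q = n(E° − E)/0.0592 = 1·(+1.29 − (+1.326))/0.0592 = −0.608.
For Co³⁺(aq) + Cu(s) → Co²⁺(aq) + Cu⁺(aq), the reaction quotient is Q = ([Co²⁺(aq)]·[Cu⁺(aq)]) / [Co³⁺(aq)].
Solving for the unknown gives log [Co³⁺(aq)] = −1.395, so [Co³⁺(aq)] ≈ 0.040 M.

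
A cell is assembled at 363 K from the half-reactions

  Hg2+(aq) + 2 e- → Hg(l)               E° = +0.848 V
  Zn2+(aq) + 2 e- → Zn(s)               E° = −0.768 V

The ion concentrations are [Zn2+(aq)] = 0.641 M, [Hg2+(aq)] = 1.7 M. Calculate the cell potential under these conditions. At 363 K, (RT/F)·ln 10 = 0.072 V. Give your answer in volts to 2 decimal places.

Hg²⁺/Hg is reduced (cathode, E° = +0.848 V) and Zn²⁺/Zn is oxidized (anode).
E°cell = E°cat − E°an = +0.848 − (−0.768) = +1.616 V; n = 2.
The balanced reaction is Hg2+(aq) + Zn(s) → Hg(l) + Zn2+(aq), so Q = [Zn2+(aq)] / [Hg2+(aq)] = 0.377 and log Q = −0.424.
Applying E = E° − (RT ln10/nF)·log Q gives +1.616 − (0.072/2)(−0.424) = +1.63 V.

+1.63 V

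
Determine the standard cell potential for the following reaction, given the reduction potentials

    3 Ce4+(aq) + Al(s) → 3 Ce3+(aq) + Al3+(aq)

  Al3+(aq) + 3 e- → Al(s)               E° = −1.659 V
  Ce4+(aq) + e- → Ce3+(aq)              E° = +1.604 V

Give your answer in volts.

Ce4+(aq) gains electrons, so the Ce⁴⁺/Ce³⁺ couple is the cathode; the Al³⁺/Al couple is the anode.
E°cell = E°(cathode) − E°(anode) = +1.604 − (−1.659) = +3.263 V.

+3.263 V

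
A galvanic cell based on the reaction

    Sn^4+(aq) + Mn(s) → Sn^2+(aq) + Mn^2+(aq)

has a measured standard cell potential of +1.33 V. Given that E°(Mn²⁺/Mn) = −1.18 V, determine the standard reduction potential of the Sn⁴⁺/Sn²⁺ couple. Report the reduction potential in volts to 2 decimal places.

In the reaction as written the Sn⁴⁺/Sn²⁺ couple is reduced (cathode) and Mn²⁺/Mn is oxidized (anode), so E°cell = E°(Sn⁴⁺/Sn²⁺) − E°(Mn²⁺/Mn).
E°(Sn⁴⁺/Sn²⁺) = E°cell + E°(anode) = +1.33 + (−1.18) = +0.15 V.

+0.15 V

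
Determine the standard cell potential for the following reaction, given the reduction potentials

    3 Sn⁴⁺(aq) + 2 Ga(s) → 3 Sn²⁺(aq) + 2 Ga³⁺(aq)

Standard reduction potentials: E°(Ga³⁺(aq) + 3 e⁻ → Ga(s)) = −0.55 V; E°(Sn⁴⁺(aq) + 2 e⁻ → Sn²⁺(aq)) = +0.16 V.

+0.71 V

In the reaction as written, Sn⁴⁺(aq) is reduced (cathode) and Ga³⁺(aq) is produced by oxidation at the anode.
E°cell = E°(cathode) − E°(anode) = +0.16 − (−0.55) = +0.71 V.
The positive value indicates the reaction is spontaneous as written.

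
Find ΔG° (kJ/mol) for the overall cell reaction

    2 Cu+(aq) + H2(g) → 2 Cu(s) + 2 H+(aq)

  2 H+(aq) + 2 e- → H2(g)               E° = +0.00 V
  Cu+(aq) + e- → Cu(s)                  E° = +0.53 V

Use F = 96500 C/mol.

−102 kJ/mol

In the reaction as written Cu+(aq) is reduced, so the Cu⁺/Cu couple is the cathode and 2H⁺/H₂ is the anode.
E°cell = +0.53 − (+0.00) = +0.53 V; balancing electrons gives n = 2.
ΔG° = −nFE°cell = −(2)(96500)(+0.53) J/mol = −102 kJ/mol.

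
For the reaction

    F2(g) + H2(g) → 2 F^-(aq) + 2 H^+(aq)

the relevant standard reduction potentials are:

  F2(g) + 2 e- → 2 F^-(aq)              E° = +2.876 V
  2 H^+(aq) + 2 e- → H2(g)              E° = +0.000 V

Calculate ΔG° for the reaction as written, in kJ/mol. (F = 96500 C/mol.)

In the reaction as written F2(g) is reduced, so the F₂/F⁻ couple is the cathode and 2H⁺/H₂ is the anode.
E°cell = +2.876 − (+0.000) = +2.876 V; balancing electrons gives n = 2.
ΔG° = −nFE°cell = −(2)(96500)(+2.876) J/mol = −555 kJ/mol.

−555 kJ/mol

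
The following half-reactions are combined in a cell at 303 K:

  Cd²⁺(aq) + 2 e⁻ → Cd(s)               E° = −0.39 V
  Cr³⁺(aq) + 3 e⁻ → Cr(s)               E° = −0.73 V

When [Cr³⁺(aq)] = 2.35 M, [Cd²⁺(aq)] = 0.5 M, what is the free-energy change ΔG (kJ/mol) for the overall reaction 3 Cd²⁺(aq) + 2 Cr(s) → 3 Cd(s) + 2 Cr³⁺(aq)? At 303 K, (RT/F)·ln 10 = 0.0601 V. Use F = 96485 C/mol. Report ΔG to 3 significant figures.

The standard cell potential is −0.39 − (−0.73) = +0.34 V, with n = 6 electrons in the balanced equation.
The reaction quotient is [Cr³⁺(aq)]^2 / [Cd²⁺(aq)]^3 = 44.2; by Nernst, E = +0.34 − (0.0601/6)(1.645) = +0.3235 V.
Then ΔG = −nFE = −6 × 96485 × +0.3235 J/mol = −187 kJ/mol.

−187 kJ/mol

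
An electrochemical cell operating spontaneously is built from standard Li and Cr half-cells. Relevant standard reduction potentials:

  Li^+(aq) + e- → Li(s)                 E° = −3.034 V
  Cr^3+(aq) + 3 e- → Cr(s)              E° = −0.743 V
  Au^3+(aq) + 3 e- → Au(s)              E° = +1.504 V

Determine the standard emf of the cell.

+2.291 V

Of the two couples in this cell, the one with the more positive reduction potential is reduced at the cathode: here that is Cr³⁺/Cr (−0.743 V); Li⁺/Li (−3.034 V) is the anode.
E°cell = E°(cathode) − E°(anode) = −0.743 − (−3.034) = +2.291 V.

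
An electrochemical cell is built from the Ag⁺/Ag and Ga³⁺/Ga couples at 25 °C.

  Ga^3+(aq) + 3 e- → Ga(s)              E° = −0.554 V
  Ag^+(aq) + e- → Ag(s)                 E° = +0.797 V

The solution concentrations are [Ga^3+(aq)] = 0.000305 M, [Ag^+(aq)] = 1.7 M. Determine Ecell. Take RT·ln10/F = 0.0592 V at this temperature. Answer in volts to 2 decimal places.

The Ag⁺/Ag couple has the more positive E°, so it is the cathode; Ga³⁺/Ga is the anode.
The standard potential is +0.797 − (−0.554) = +1.351 V and the balanced reaction transfers n = 3 electrons.
Balancing gives 3 Ag^+(aq) + Ga(s) → 3 Ag(s) + Ga^3+(aq); hence Q = [Ga^3+(aq)] / [Ag^+(aq)]^3 = 6.21×10^−5 (log Q = −4.207).
E = E° − (0.0592/n)·log Q = +1.351 − (0.0592/3)(−4.207) = +1.43 V.

+1.43 V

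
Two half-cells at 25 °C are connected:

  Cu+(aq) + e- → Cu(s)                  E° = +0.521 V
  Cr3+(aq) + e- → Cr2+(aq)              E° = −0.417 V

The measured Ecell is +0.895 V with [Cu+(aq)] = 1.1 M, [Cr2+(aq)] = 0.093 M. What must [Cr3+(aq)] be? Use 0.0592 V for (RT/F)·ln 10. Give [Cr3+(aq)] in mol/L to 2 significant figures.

Cu⁺/Cu is the cathode (higher E°); E°cell = +0.521 − (−0.417) = +0.938 V with n = 1.
Rearranging E = E° − (0.0592/n)·log Q gives log Q = 1(+0.938 − (+0.895))/0.0592 = 0.726.
Balancing electrons gives Cu+(aq) + Cr2+(aq) → Cu(s) + Cr3+(aq); thus Q = [Cr3+(aq)] / ([Cu+(aq)]·[Cr2+(aq)]).
Solving for the unknown gives log [Cr3+(aq)] = −0.264, so [Cr3+(aq)] ≈ 0.54 M.

0.54 M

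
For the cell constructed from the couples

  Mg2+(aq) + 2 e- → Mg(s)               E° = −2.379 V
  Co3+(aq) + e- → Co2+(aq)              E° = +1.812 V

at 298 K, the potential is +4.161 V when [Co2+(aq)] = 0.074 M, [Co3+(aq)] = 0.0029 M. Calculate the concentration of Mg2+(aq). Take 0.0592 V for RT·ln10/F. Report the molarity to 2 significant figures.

0.016 M

The Co³⁺/Co²⁺ couple has the larger reduction potential, so it is the cathode: E°cell = +1.812 − (−2.379) = +4.191 V and n = 2.
From the Nernst equation, log Q = n(E° − E)/0.0592 = 2·(+4.191 − (+4.161))/0.0592 = 1.014.
Balancing electrons gives 2 Co3+(aq) + Mg(s) → 2 Co2+(aq) + Mg2+(aq); thus Q = ([Co2+(aq)]^2·[Mg2+(aq)]) / [Co3+(aq)]^2.
Substituting the known concentrations and solving, log [Mg2+(aq)] = −1.800 and [Mg2+(aq)] = 0.016 M.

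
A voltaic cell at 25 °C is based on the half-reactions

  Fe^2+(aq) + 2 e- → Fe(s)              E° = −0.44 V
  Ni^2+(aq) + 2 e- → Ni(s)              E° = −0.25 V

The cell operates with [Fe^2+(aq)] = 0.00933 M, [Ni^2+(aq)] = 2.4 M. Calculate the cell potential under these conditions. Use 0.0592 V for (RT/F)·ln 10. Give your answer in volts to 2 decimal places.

+0.26 V

Since E°(Ni²⁺/Ni) > E°(Fe²⁺/Fe), Ni²⁺/Ni serves as the cathode.
E°cell = −0.25 − (−0.44) = +0.19 V, with n = 2 electrons transferred.
For the overall reaction Ni^2+(aq) + Fe(s) → Ni(s) + Fe^2+(aq), Q = [Fe^2+(aq)] / [Ni^2+(aq)] = 0.00389, giving log Q = −2.410.
Applying E = E° − (RT ln10/nF)·log Q gives +0.19 − (0.0592/2)(−2.410) = +0.26 V.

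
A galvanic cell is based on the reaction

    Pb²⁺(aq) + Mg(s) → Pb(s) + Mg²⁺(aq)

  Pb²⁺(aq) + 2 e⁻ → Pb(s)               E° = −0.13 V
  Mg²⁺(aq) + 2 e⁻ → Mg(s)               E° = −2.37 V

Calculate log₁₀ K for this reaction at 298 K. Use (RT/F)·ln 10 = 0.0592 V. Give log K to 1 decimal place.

log K = 75.7

The Pb²⁺/Pb couple is reduced (cathode); E°cell = −0.13 − (−2.37) = +2.24 V with n = 2.
At equilibrium E = 0, so log K = nE°cell / 0.0592 = (2)(+2.24) / 0.0592 = 75.7.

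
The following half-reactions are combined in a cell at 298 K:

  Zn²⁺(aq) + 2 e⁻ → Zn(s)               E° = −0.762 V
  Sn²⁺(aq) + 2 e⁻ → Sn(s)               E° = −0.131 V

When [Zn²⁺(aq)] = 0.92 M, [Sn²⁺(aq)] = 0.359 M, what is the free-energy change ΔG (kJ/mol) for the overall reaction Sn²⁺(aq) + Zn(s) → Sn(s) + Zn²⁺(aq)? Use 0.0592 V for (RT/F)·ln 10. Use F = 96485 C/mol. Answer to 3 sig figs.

With Sn²⁺/Sn reduced at the cathode, E°cell = −0.131 − (−0.762) = +0.631 V and n = 2.
The reaction quotient is [Zn²⁺(aq)] / [Sn²⁺(aq)] = 2.56; by Nernst, E = +0.631 − (0.0592/2)(0.409) = +0.6189 V.
Then ΔG = −nFE = −2 × 96485 × +0.6189 J/mol = −119 kJ/mol.

−119 kJ/mol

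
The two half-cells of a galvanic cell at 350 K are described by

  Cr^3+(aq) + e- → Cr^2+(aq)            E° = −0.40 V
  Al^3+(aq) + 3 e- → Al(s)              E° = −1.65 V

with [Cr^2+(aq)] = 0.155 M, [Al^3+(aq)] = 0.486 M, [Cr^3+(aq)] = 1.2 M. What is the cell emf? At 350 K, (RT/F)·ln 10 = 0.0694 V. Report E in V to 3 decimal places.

The Cr³⁺/Cr²⁺ couple has the more positive E°, so it is the cathode; Al³⁺/Al is the anode.
E°cell = −0.40 − (−1.65) = +1.25 V, with n = 3 electrons transferred.
Balancing gives 3 Cr^3+(aq) + Al(s) → 3 Cr^2+(aq) + Al^3+(aq); hence Q = ([Cr^2+(aq)]^3·[Al^3+(aq)]) / [Cr^3+(aq)]^3 = 0.00105 (log Q = −2.980).
E = E° − (0.0694/n)·log Q = +1.25 − (0.0694/3)(−2.980) = +1.319 V.

+1.319 V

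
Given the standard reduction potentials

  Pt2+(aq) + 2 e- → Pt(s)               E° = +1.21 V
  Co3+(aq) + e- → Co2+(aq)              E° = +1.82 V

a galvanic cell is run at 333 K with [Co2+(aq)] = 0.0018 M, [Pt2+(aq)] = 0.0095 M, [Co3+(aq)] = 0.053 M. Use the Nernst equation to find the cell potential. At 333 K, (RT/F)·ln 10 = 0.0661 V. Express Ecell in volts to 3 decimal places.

+0.774 V

Since E°(Co³⁺/Co²⁺) > E°(Pt²⁺/Pt), Co³⁺/Co²⁺ serves as the cathode.
The standard potential is +1.82 − (+1.21) = +0.61 V and the balanced reaction transfers n = 2 electrons.
The balanced reaction is 2 Co3+(aq) + Pt(s) → 2 Co2+(aq) + Pt2+(aq), so Q = ([Co2+(aq)]^2·[Pt2+(aq)]) / [Co3+(aq)]^2 = 1.1×10^−5 and log Q = −4.960.
Applying E = E° − (RT ln10/nF)·log Q gives +0.61 − (0.0661/2)(−4.960) = +0.774 V.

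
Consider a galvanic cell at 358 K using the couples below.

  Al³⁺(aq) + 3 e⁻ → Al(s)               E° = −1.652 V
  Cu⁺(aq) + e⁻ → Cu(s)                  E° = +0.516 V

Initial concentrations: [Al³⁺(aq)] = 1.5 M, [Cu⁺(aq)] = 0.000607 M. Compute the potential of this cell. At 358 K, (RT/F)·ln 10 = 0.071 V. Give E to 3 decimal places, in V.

+1.935 V

The Cu⁺/Cu couple has the more positive E°, so it is the cathode; Al³⁺/Al is the anode.
The standard potential is +0.516 − (−1.652) = +2.168 V and the balanced reaction transfers n = 3 electrons.
The balanced reaction is 3 Cu⁺(aq) + Al(s) → 3 Cu(s) + Al³⁺(aq), so Q = [Al³⁺(aq)] / [Cu⁺(aq)]^3 = 6.71×10^9 and log Q = 9.827.
E = E° − (0.071/n)·log Q = +2.168 − (0.071/3)(9.827) = +1.935 V.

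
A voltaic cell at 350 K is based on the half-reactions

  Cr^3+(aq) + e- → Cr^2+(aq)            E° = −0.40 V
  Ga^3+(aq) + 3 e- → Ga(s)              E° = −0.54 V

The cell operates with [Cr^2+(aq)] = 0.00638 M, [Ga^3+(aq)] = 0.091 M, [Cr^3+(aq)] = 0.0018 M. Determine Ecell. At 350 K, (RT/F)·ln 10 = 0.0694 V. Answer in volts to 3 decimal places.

+0.126 V

Cr³⁺/Cr²⁺ is reduced (cathode, E° = −0.40 V) and Ga³⁺/Ga is oxidized (anode).
E°cell = E°cat − E°an = −0.40 − (−0.54) = +0.14 V; n = 3.
For the overall reaction 3 Cr^3+(aq) + Ga(s) → 3 Cr^2+(aq) + Ga^3+(aq), Q = ([Cr^2+(aq)]^3·[Ga^3+(aq)]) / [Cr^3+(aq)]^3 = 4.05, giving log Q = 0.608.
By the Nernst equation, E = +0.14 − (0.0694/3)·(0.608) = +0.126 V.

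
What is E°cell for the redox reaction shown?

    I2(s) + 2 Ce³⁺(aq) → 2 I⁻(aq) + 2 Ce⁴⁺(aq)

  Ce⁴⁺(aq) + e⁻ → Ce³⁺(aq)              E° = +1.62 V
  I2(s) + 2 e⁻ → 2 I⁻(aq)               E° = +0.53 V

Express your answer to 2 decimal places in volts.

−1.09 V

I2(s) gains electrons, so the I₂/I⁻ couple is the cathode; the Ce⁴⁺/Ce³⁺ couple is the anode.
E°cell = E°(cathode) − E°(anode) = +0.53 − (+1.62) = −1.09 V.
The negative E°cell means the reaction is non-spontaneous in the direction written.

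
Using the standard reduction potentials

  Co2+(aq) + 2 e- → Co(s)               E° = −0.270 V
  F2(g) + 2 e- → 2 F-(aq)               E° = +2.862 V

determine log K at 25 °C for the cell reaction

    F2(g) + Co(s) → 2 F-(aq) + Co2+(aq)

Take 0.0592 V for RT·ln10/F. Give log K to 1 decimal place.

log K = 105.8

The F₂/F⁻ couple is reduced (cathode); E°cell = +2.862 − (−0.270) = +3.132 V with n = 2.
At equilibrium E = 0, so log K = nE°cell / 0.0592 = (2)(+3.132) / 0.0592 = 105.8.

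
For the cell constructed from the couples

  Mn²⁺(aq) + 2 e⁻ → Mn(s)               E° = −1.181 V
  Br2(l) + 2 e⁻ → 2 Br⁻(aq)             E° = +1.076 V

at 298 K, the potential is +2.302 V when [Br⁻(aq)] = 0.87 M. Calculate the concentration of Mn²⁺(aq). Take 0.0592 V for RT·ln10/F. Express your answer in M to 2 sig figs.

The Br₂/Br⁻ couple has the larger reduction potential, so it is the cathode: E°cell = +1.076 − (−1.181) = +2.257 V and n = 2.
Rearranging E = E° − (0.0592/n)·log Q gives log Q = 2(+2.257 − (+2.302))/0.0592 = −1.520.
For Br2(l) + Mn(s) → 2 Br⁻(aq) + Mn²⁺(aq), the reaction quotient is Q = [Br⁻(aq)]^2·[Mn²⁺(aq)].
Substituting the known concentrations and solving, log [Mn²⁺(aq)] = −1.399 and [Mn²⁺(aq)] = 0.040 M.

0.040 M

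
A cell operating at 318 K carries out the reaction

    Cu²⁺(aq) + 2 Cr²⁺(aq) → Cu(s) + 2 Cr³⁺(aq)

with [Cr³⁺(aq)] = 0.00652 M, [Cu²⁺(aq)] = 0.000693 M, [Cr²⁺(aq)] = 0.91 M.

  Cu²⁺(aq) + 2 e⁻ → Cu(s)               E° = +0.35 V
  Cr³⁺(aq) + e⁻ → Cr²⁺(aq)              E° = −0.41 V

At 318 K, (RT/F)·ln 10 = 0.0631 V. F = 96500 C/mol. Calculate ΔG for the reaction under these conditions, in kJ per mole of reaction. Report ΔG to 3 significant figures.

−154 kJ/mol

The standard cell potential is +0.35 − (−0.41) = +0.76 V, with n = 2 electrons in the balanced equation.
The reaction quotient is [Cr³⁺(aq)]^2 / ([Cu²⁺(aq)]·[Cr²⁺(aq)]^2) = 0.0741; by Nernst, E = +0.76 − (0.0631/2)(−1.130) = +0.7957 V.
Finally ΔG = −nFE = −(2)(96500 C/mol)(+0.7957 V) = −154 kJ/mol.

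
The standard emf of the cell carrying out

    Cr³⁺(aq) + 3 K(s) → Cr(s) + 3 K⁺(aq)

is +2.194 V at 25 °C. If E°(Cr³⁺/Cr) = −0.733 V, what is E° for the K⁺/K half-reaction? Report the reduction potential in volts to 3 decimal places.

−2.927 V

In the reaction as written the Cr³⁺/Cr couple is reduced (cathode) and K⁺/K is oxidized (anode), so E°cell = E°(Cr³⁺/Cr) − E°(K⁺/K).
E°(K⁺/K) = E°(cathode) − E°cell = −0.733 − (+2.194) = −2.927 V.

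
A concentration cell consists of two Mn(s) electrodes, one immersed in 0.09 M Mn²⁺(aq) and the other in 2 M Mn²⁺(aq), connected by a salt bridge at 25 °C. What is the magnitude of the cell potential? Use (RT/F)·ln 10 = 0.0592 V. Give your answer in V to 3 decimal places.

For a concentration cell E°cell = 0, since both electrodes use the same couple.
The compartment with the higher Mn²⁺(aq) concentration (2 M) acts as the cathode; ions are reduced there and produced at the dilute (0.09 M) anode.
With n = 2, Ecell = −(0.0592/2)·log([dilute]/[conc]) = −(0.0592/2)·log(0.09/2) = +0.040 V.

0.040 V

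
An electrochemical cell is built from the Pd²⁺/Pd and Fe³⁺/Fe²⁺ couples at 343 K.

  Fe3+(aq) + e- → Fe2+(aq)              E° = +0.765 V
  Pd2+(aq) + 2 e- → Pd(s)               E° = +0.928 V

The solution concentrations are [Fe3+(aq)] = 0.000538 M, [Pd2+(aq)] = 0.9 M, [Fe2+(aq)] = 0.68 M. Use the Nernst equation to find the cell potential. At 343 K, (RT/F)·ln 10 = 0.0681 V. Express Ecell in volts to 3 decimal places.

The Pd²⁺/Pd couple has the more positive E°, so it is the cathode; Fe³⁺/Fe²⁺ is the anode.
The standard potential is +0.928 − (+0.765) = +0.163 V and the balanced reaction transfers n = 2 electrons.
Balancing gives Pd2+(aq) + 2 Fe2+(aq) → Pd(s) + 2 Fe3+(aq); hence Q = [Fe3+(aq)]^2 / ([Pd2+(aq)]·[Fe2+(aq)]^2) = 6.96×10^−7 (log Q = −6.158).
E = E° − (0.0681/n)·log Q = +0.163 − (0.0681/2)(−6.158) = +0.373 V.

+0.373 V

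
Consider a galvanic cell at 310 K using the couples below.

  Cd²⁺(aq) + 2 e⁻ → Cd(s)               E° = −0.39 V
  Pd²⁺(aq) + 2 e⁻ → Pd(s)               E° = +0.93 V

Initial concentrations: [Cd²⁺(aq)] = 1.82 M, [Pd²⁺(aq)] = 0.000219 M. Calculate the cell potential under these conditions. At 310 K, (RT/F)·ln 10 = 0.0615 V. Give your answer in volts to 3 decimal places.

Pd²⁺/Pd is reduced (cathode, E° = +0.93 V) and Cd²⁺/Cd is oxidized (anode).
The standard potential is +0.93 − (−0.39) = +1.32 V and the balanced reaction transfers n = 2 electrons.
Balancing gives Pd²⁺(aq) + Cd(s) → Pd(s) + Cd²⁺(aq); hence Q = [Cd²⁺(aq)] / [Pd²⁺(aq)] = 8.31×10^3 (log Q = 3.920).
By the Nernst equation, E = +1.32 − (0.0615/2)·(3.920) = +1.199 V.

+1.199 V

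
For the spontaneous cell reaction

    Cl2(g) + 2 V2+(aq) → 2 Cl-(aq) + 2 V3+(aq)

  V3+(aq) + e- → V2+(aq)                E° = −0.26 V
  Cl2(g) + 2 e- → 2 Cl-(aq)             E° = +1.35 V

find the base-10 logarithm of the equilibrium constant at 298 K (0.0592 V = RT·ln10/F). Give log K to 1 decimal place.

log K = 54.4

The Cl₂/Cl⁻ couple is reduced (cathode); E°cell = +1.35 − (−0.26) = +1.61 V with n = 2.
At equilibrium E = 0, so log K = nE°cell / 0.0592 = (2)(+1.61) / 0.0592 = 54.4.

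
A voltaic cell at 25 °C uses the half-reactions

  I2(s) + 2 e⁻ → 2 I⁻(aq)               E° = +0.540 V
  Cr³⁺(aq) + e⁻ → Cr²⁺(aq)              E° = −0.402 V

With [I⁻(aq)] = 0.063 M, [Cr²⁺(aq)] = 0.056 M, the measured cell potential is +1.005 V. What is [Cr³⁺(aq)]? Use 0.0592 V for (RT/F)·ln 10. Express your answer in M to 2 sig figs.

With I₂/I⁻ at the cathode and Cr³⁺/Cr²⁺ at the anode, E°cell = +0.540 − (−0.402) = +0.942 V (n = 2).
Rearranging E = E° − (0.0592/n)·log Q gives log Q = 2(+0.942 − (+1.005))/0.0592 = −2.128.
For I2(s) + 2 Cr²⁺(aq) → 2 I⁻(aq) + 2 Cr³⁺(aq), the reaction quotient is Q = ([I⁻(aq)]^2·[Cr³⁺(aq)]^2) / [Cr²⁺(aq)]^2.
Substituting the known concentrations and solving, log [Cr³⁺(aq)] = −1.115 and [Cr³⁺(aq)] = 0.077 M.

0.077 M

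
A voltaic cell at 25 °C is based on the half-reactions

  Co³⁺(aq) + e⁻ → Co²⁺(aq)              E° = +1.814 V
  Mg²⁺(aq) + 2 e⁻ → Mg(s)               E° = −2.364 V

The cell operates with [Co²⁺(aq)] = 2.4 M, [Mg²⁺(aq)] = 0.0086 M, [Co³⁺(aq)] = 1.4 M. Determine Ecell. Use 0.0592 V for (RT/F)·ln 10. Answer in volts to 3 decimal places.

Since E°(Co³⁺/Co²⁺) > E°(Mg²⁺/Mg), Co³⁺/Co²⁺ serves as the cathode.
The standard potential is +1.814 − (−2.364) = +4.178 V and the balanced reaction transfers n = 2 electrons.
The balanced reaction is 2 Co³⁺(aq) + Mg(s) → 2 Co²⁺(aq) + Mg²⁺(aq), so Q = ([Co²⁺(aq)]^2·[Mg²⁺(aq)]) / [Co³⁺(aq)]^2 = 0.0253 and log Q = −1.597.
Applying E = E° − (RT ln10/nF)·log Q gives +4.178 − (0.0592/2)(−1.597) = +4.225 V.

+4.225 V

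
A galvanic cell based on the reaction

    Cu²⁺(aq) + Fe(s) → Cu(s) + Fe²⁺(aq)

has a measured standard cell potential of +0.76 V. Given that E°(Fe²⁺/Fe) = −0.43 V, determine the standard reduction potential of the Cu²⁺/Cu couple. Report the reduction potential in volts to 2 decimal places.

+0.33 V

In the reaction as written the Cu²⁺/Cu couple is reduced (cathode) and Fe²⁺/Fe is oxidized (anode), so E°cell = E°(Cu²⁺/Cu) − E°(Fe²⁺/Fe).
E°(Cu²⁺/Cu) = E°cell + E°(anode) = +0.76 + (−0.43) = +0.33 V.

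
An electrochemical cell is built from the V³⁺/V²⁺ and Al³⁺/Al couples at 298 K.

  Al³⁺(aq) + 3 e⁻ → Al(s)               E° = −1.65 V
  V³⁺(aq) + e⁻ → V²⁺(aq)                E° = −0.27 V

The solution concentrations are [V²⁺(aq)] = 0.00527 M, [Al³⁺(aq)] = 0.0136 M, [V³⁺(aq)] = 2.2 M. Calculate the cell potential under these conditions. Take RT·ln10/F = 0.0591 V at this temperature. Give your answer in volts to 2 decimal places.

The V³⁺/V²⁺ couple has the more positive E°, so it is the cathode; Al³⁺/Al is the anode.
E°cell = −0.27 − (−1.65) = +1.38 V, with n = 3 electrons transferred.
For the overall reaction 3 V³⁺(aq) + Al(s) → 3 V²⁺(aq) + Al³⁺(aq), Q = ([V²⁺(aq)]^3·[Al³⁺(aq)]) / [V³⁺(aq)]^3 = 1.87×10^−10, giving log Q = −9.728.
By the Nernst equation, E = +1.38 − (0.0591/3)·(−9.728) = +1.57 V.

+1.57 V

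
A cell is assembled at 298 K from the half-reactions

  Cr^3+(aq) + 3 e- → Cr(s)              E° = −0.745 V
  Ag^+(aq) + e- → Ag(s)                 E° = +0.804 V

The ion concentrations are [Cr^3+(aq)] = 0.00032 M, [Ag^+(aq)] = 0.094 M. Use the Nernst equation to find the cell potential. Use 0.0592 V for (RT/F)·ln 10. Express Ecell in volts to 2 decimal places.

Ag⁺/Ag is reduced (cathode, E° = +0.804 V) and Cr³⁺/Cr is oxidized (anode).
E°cell = E°cat − E°an = +0.804 − (−0.745) = +1.549 V; n = 3.
For the overall reaction 3 Ag^+(aq) + Cr(s) → 3 Ag(s) + Cr^3+(aq), Q = [Cr^3+(aq)] / [Ag^+(aq)]^3 = 0.385, giving log Q = −0.414.
E = E° − (0.0592/n)·log Q = +1.549 − (0.0592/3)(−0.414) = +1.56 V.

+1.56 V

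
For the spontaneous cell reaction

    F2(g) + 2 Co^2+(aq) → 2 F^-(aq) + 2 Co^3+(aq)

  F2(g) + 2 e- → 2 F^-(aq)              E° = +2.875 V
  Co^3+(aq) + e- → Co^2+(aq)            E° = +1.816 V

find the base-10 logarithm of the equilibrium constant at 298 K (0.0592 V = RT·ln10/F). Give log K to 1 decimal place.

log K = 35.8

The F₂/F⁻ couple is reduced (cathode); E°cell = +2.875 − (+1.816) = +1.059 V with n = 2.
At equilibrium E = 0, so log K = nE°cell / 0.0592 = (2)(+1.059) / 0.0592 = 35.8.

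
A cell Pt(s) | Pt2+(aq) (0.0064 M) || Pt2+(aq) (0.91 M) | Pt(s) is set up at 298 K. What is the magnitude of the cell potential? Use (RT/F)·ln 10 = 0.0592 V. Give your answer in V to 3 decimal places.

0.064 V

For a concentration cell E°cell = 0, since both electrodes use the same couple.
The compartment with the higher Pt2+(aq) concentration (0.91 M) acts as the cathode; ions are reduced there and produced at the dilute (0.0064 M) anode.
With n = 2, Ecell = −(0.0592/2)·log([dilute]/[conc]) = −(0.0592/2)·log(0.0064/0.91) = +0.064 V.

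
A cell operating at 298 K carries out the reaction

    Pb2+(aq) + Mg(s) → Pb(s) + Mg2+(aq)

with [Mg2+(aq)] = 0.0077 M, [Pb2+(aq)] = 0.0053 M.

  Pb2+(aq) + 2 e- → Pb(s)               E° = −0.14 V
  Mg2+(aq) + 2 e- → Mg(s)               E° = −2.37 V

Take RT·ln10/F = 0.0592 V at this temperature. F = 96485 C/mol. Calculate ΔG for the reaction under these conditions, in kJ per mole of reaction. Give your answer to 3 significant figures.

−429 kJ/mol

E°cell = −0.14 − (−2.37) = +2.23 V; the balanced reaction transfers n = 2 electrons.
The reaction quotient is [Mg2+(aq)] / [Pb2+(aq)] = 1.45; by Nernst, E = +2.23 − (0.0592/2)(0.162) = +2.2252 V.
ΔG = −nFE = −(2)(96485)(+2.2252) J/mol = −429 kJ/mol.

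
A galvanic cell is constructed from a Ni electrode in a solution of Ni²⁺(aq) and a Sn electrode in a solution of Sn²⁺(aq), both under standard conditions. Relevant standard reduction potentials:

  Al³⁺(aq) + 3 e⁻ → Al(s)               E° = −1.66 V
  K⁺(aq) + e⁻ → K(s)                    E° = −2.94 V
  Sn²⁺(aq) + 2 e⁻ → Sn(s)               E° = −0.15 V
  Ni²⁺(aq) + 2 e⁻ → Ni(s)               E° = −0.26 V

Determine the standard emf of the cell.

Of the two couples in this cell, the one with the more positive reduction potential is reduced at the cathode: here that is Sn²⁺/Sn (−0.15 V); Ni²⁺/Ni (−0.26 V) is the anode.
E°cell = E°(cathode) − E°(anode) = −0.15 − (−0.26) = +0.11 V.

+0.11 V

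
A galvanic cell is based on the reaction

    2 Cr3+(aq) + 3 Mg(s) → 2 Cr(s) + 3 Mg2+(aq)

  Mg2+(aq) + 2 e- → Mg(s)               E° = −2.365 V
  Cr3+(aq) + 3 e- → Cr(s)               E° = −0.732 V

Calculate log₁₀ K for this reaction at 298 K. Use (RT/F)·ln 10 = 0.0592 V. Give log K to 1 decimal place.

log K = 165.5

The Cr³⁺/Cr couple is reduced (cathode); E°cell = −0.732 − (−2.365) = +1.633 V with n = 6.
At equilibrium E = 0, so log K = nE°cell / 0.0592 = (6)(+1.633) / 0.0592 = 165.5.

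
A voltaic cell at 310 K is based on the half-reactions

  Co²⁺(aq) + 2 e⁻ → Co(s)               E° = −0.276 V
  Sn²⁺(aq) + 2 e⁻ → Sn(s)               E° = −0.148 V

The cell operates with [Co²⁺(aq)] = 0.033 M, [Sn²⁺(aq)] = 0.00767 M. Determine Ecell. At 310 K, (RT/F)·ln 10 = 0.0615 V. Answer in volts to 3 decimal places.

Sn²⁺/Sn is reduced (cathode, E° = −0.148 V) and Co²⁺/Co is oxidized (anode).
E°cell = −0.148 − (−0.276) = +0.128 V, with n = 2 electrons transferred.
Balancing gives Sn²⁺(aq) + Co(s) → Sn(s) + Co²⁺(aq); hence Q = [Co²⁺(aq)] / [Sn²⁺(aq)] = 4.3 (log Q = 0.634).
Applying E = E° − (RT ln10/nF)·log Q gives +0.128 − (0.0615/2)(0.634) = +0.109 V.

+0.109 V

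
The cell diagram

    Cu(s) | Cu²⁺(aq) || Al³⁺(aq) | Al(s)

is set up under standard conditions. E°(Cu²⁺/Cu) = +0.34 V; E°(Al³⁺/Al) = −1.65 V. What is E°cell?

By convention the left-hand electrode in cell notation is the anode (oxidation) and the right-hand electrode is the cathode (reduction).
E°cell = E°(right) − E°(left) = −1.65 − (+0.34) = −1.99 V.
The negative sign shows that, as written, the cell would require an external voltage to drive the reaction.

−1.99 V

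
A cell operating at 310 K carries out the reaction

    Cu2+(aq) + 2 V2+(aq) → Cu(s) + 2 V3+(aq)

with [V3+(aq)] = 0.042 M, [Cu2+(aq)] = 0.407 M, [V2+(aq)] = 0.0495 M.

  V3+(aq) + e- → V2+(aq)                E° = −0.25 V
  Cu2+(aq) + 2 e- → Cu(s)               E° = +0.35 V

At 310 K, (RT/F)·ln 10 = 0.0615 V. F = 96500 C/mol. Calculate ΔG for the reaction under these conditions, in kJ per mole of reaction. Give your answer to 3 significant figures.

−114 kJ/mol

With Cu²⁺/Cu reduced at the cathode, E°cell = +0.35 − (−0.25) = +0.60 V and n = 2.
Q = [V3+(aq)]^2 / ([Cu2+(aq)]·[V2+(aq)]^2) = 1.77, so log Q = 0.248 and E = +0.60 − (0.0615/2)(0.248) = +0.5924 V.
ΔG = −nFE = −(2)(96500)(+0.5924) J/mol = −114 kJ/mol.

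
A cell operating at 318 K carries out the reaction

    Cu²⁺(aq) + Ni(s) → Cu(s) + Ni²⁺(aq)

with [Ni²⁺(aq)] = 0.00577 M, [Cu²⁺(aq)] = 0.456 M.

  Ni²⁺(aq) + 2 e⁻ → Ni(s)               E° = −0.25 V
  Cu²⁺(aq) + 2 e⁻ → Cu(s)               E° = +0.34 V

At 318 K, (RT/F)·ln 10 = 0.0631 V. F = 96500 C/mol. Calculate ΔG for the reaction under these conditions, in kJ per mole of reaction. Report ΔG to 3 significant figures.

−125 kJ/mol

The standard cell potential is +0.34 − (−0.25) = +0.59 V, with n = 2 electrons in the balanced equation.
Q = [Ni²⁺(aq)] / [Cu²⁺(aq)] = 0.0127, so log Q = −1.898 and E = +0.59 − (0.0631/2)(−1.898) = +0.6499 V.
Finally ΔG = −nFE = −(2)(96500 C/mol)(+0.6499 V) = −125 kJ/mol.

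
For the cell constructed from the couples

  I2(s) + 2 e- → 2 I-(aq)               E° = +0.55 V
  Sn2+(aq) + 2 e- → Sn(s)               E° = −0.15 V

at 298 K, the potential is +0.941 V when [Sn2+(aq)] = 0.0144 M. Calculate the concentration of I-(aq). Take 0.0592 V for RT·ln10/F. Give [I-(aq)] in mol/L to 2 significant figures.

0.00071 M

The I₂/I⁻ couple has the larger reduction potential, so it is the cathode: E°cell = +0.55 − (−0.15) = +0.70 V and n = 2.
Since E = E° − (0.0592/n)·log Q, log Q = n(E° − E)/0.0592 = −8.142.
For I2(s) + Sn(s) → 2 I-(aq) + Sn2+(aq), the reaction quotient is Q = [I-(aq)]^2·[Sn2+(aq)].
Substituting the known concentrations and solving, log [I-(aq)] = −3.150 and [I-(aq)] = 0.00071 M.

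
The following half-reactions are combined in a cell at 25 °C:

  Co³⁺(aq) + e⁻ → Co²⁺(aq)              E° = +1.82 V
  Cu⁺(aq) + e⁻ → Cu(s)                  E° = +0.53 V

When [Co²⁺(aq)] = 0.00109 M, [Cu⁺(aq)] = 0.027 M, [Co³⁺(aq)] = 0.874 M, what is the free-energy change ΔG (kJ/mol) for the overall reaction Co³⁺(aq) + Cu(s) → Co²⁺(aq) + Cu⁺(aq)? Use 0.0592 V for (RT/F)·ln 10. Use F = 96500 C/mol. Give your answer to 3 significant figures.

The standard cell potential is +1.82 − (+0.53) = +1.29 V, with n = 1 electron in the balanced equation.
Here Q = ([Co²⁺(aq)]·[Cu⁺(aq)]) / [Co³⁺(aq)] = 3.37×10^−5 (log Q = −4.473), giving E = +1.29 − (0.0592/1)·(−4.473) = +1.5548 V.
Finally ΔG = −nFE = −(1)(96500 C/mol)(+1.5548 V) = −150 kJ/mol.

−150 kJ/mol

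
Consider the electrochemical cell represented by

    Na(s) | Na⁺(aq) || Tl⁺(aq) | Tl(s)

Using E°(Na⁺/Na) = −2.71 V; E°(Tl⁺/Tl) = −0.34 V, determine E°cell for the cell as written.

By convention the left-hand electrode in cell notation is the anode (oxidation) and the right-hand electrode is the cathode (reduction).
E°cell = E°(right) − E°(left) = −0.34 − (−2.71) = +2.37 V.

+2.37 V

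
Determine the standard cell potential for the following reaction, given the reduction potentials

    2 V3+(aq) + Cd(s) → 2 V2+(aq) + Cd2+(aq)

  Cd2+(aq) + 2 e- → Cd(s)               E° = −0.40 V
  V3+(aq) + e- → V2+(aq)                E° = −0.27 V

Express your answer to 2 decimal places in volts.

+0.13 V

In the reaction as written, V3+(aq) is reduced (cathode) and Cd2+(aq) is produced by oxidation at the anode.
E°cell = E°(cathode) − E°(anode) = −0.27 − (−0.40) = +0.13 V.
The positive value indicates the reaction is spontaneous as written.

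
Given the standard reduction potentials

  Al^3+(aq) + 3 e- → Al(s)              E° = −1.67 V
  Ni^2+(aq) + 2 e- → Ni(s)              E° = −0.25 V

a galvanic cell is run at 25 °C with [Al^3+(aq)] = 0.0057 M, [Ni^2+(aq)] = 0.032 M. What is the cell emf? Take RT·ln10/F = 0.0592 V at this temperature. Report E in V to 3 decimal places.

+1.420 V

Since E°(Ni²⁺/Ni) > E°(Al³⁺/Al), Ni²⁺/Ni serves as the cathode.
E°cell = E°cat − E°an = −0.25 − (−1.67) = +1.42 V; n = 6.
The balanced reaction is 3 Ni^2+(aq) + 2 Al(s) → 3 Ni(s) + 2 Al^3+(aq), so Q = [Al^3+(aq)]^2 / [Ni^2+(aq)]^3 = 0.992 and log Q = −0.004.
By the Nernst equation, E = +1.42 − (0.0592/6)·(−0.004) = +1.420 V.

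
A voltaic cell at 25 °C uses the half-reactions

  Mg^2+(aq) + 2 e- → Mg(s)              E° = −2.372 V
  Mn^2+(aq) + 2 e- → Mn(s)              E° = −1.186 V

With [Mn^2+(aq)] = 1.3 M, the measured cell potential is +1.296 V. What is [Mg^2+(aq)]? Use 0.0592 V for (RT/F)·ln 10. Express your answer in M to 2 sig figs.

With Mn²⁺/Mn at the cathode and Mg²⁺/Mg at the anode, E°cell = −1.186 − (−2.372) = +1.186 V (n = 2).
Rearranging E = E° − (0.0592/n)·log Q gives log Q = 2(+1.186 − (+1.296))/0.0592 = −3.716.
For Mn^2+(aq) + Mg(s) → Mn(s) + Mg^2+(aq), the reaction quotient is Q = [Mg^2+(aq)] / [Mn^2+(aq)].
Substituting the known concentrations and solving, log [Mg^2+(aq)] = −3.602 and [Mg^2+(aq)] = 0.00025 M.

0.00025 M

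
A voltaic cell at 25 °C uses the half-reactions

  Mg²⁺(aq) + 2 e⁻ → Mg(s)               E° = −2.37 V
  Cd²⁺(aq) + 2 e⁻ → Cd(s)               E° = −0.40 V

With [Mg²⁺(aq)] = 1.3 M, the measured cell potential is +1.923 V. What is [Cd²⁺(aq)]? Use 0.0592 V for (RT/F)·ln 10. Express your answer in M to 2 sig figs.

The Cd²⁺/Cd couple has the larger reduction potential, so it is the cathode: E°cell = −0.40 − (−2.37) = +1.97 V and n = 2.
From the Nernst equation, log Q = n(E° − E)/0.0592 = 2·(+1.97 − (+1.923))/0.0592 = 1.588.
Balancing electrons gives Cd²⁺(aq) + Mg(s) → Cd(s) + Mg²⁺(aq); thus Q = [Mg²⁺(aq)] / [Cd²⁺(aq)].
Substituting the known concentrations and solving, log [Cd²⁺(aq)] = −1.474 and [Cd²⁺(aq)] = 0.034 M.

0.034 M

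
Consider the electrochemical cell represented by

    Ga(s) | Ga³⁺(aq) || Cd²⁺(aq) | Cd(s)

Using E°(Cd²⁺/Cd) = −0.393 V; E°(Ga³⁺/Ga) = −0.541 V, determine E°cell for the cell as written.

+0.148 V

By convention the left-hand electrode in cell notation is the anode (oxidation) and the right-hand electrode is the cathode (reduction).
E°cell = E°(right) − E°(left) = −0.393 − (−0.541) = +0.148 V.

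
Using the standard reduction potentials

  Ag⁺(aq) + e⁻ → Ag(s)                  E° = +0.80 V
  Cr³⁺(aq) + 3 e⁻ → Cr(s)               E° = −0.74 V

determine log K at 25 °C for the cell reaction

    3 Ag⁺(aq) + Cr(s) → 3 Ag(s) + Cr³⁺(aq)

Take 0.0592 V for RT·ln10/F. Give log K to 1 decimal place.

log K = 78.0

The Ag⁺/Ag couple is reduced (cathode); E°cell = +0.80 − (−0.74) = +1.54 V with n = 3.
At equilibrium E = 0, so log K = nE°cell / 0.0592 = (3)(+1.54) / 0.0592 = 78.0.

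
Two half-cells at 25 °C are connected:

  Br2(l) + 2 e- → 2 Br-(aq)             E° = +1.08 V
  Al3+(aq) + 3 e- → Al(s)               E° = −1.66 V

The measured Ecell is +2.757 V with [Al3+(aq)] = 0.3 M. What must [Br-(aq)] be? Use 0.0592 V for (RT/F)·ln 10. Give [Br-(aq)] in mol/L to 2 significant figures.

The Br₂/Br⁻ couple has the larger reduction potential, so it is the cathode: E°cell = +1.08 − (−1.66) = +2.74 V and n = 6.
From the Nernst equation, log Q = n(E° − E)/0.0592 = 6·(+2.74 − (+2.757))/0.0592 = −1.723.
The balanced reaction is 3 Br2(l) + 2 Al(s) → 6 Br-(aq) + 2 Al3+(aq), so Q = [Br-(aq)]^6·[Al3+(aq)]^2.
Substituting the known concentrations and solving, log [Br-(aq)] = −0.113 and [Br-(aq)] = 0.77 M.

0.77 M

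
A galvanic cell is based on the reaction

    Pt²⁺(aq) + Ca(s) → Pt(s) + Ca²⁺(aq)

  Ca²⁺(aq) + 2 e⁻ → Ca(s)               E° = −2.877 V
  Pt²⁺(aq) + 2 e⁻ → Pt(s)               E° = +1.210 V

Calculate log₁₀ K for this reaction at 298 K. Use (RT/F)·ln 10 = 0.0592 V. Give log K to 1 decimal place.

log K = 138.1

The Pt²⁺/Pt couple is reduced (cathode); E°cell = +1.210 − (−2.877) = +4.087 V with n = 2.
At equilibrium E = 0, so log K = nE°cell / 0.0592 = (2)(+4.087) / 0.0592 = 138.1.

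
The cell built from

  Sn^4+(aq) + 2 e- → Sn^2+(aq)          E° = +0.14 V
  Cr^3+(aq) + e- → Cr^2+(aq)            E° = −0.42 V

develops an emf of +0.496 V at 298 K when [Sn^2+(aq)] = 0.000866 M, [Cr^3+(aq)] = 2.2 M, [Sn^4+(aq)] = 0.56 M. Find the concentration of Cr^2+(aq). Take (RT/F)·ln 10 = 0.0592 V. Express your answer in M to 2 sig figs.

With Sn⁴⁺/Sn²⁺ at the cathode and Cr³⁺/Cr²⁺ at the anode, E°cell = +0.14 − (−0.42) = +0.56 V (n = 2).
Rearranging E = E° − (0.0592/n)·log Q gives log Q = 2(+0.56 − (+0.496))/0.0592 = 2.162.
For Sn^4+(aq) + 2 Cr^2+(aq) → Sn^2+(aq) + 2 Cr^3+(aq), the reaction quotient is Q = ([Sn^2+(aq)]·[Cr^3+(aq)]^2) / ([Sn^4+(aq)]·[Cr^2+(aq)]^2).
Solving for the unknown gives log [Cr^2+(aq)] = −2.144, so [Cr^2+(aq)] ≈ 0.0072 M.

0.0072 M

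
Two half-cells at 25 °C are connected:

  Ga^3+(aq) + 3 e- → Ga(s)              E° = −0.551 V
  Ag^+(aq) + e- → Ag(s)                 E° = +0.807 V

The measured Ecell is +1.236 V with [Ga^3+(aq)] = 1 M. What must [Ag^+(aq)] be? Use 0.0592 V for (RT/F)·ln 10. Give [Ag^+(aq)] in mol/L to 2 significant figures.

The Ag⁺/Ag couple has the larger reduction potential, so it is the cathode: E°cell = +0.807 − (−0.551) = +1.358 V and n = 3.
Rearranging E = E° − (0.0592/n)·log Q gives log Q = 3(+1.358 − (+1.236))/0.0592 = 6.182.
Balancing electrons gives 3 Ag^+(aq) + Ga(s) → 3 Ag(s) + Ga^3+(aq); thus Q = [Ga^3+(aq)] / [Ag^+(aq)]^3.
Isolating [Ag^+(aq)] in Q = 10^{6.182} yields log [Ag^+(aq)] = −2.061, i.e. 0.0087 M.

0.0087 M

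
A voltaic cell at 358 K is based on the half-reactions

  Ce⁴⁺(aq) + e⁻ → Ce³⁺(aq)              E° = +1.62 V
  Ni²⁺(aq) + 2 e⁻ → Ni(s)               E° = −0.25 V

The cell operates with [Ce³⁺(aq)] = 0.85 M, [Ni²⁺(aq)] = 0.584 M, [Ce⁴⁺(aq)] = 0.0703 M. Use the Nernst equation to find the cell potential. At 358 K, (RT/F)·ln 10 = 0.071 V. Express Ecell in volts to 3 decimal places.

+1.801 V

Ce⁴⁺/Ce³⁺ is reduced (cathode, E° = +1.62 V) and Ni²⁺/Ni is oxidized (anode).
E°cell = E°cat − E°an = +1.62 − (−0.25) = +1.87 V; n = 2.
For the overall reaction 2 Ce⁴⁺(aq) + Ni(s) → 2 Ce³⁺(aq) + Ni²⁺(aq), Q = ([Ce³⁺(aq)]^2·[Ni²⁺(aq)]) / [Ce⁴⁺(aq)]^2 = 85.4, giving log Q = 1.931.
By the Nernst equation, E = +1.87 − (0.071/2)·(1.931) = +1.801 V.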